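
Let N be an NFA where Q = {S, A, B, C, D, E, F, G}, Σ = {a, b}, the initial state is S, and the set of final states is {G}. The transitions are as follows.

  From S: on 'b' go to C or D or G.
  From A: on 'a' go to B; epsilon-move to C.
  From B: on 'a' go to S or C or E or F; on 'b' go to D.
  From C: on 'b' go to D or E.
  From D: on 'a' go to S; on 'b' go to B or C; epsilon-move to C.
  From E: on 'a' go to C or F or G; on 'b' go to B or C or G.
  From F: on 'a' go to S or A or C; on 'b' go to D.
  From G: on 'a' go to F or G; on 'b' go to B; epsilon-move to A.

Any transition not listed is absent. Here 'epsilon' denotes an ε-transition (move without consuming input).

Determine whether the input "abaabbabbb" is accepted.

No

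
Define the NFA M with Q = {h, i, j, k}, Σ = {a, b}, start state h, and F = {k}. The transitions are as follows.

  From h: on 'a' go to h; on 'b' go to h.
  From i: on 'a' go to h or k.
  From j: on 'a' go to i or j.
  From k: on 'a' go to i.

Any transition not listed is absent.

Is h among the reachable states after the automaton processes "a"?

Yes

Start in {h}.
Read 'a': {h} → {h}.
State h is in {h}.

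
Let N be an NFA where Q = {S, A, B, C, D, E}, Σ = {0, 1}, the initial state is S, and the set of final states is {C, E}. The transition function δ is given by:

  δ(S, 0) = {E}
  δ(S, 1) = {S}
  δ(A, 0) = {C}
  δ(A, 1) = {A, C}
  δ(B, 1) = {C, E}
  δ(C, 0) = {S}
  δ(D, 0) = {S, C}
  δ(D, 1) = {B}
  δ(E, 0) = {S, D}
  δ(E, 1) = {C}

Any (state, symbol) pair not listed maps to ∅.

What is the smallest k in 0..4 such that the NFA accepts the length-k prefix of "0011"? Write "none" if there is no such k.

Start in {S}.
Read '0': {S} → {E}.
None of the earlier sets intersect F, but {E} does.

1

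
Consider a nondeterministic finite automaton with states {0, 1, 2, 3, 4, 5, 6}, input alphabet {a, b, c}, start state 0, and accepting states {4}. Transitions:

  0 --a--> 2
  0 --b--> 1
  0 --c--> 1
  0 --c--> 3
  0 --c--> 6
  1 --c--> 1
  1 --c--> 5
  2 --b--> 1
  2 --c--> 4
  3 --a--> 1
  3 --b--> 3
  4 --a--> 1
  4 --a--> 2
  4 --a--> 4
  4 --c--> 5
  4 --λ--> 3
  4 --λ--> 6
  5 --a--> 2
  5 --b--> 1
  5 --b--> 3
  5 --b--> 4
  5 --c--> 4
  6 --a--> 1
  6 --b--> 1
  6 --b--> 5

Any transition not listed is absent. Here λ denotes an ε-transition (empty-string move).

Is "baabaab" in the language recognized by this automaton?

No

Start in {0}.
Read 'b': {0} → {1}.
Read 'a': {1} → ∅.
The set is empty and remains empty for the remaining 5 symbols.
The final set ∅ contains no accepting state.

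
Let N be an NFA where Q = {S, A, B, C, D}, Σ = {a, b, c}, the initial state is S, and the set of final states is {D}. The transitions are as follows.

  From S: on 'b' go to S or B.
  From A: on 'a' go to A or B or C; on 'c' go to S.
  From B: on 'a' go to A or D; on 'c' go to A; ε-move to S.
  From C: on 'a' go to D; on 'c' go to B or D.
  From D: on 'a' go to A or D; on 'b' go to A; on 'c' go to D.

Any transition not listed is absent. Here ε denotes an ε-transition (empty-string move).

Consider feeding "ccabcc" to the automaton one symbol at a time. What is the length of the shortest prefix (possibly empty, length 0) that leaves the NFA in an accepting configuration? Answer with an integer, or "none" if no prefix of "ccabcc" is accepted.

Start in {S}.
Read 'c': S→∅; now ∅.
The set is empty and remains empty for the remaining 5 symbols.
No reachable set along the way intersects F.

none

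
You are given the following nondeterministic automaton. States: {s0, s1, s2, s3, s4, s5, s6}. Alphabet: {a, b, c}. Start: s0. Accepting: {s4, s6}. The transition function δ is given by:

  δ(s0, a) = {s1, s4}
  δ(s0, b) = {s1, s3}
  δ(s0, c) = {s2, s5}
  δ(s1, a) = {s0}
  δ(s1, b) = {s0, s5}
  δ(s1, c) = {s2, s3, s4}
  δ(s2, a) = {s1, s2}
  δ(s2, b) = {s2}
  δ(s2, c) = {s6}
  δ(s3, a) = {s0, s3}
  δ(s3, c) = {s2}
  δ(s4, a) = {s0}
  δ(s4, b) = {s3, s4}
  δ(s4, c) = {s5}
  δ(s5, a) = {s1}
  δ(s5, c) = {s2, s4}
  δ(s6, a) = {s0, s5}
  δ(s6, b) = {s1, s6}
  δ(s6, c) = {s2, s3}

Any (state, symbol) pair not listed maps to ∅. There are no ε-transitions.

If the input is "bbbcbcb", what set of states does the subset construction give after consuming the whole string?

Start in {s0}.
Read 'b': {s0} → {s1, s3}.
Read 'b': {s1, s3} → {s0, s5}.
Read 'b': {s0, s5} → {s1, s3}.
Read 'c': {s1, s3} → {s2, s3, s4}.
Read 'b': {s2, s3, s4} → {s2, s3, s4}.
Read 'c': {s2, s3, s4} → {s2, s5, s6}.
Read 'b': {s2, s5, s6} → {s1, s2, s6}.

{s1, s2, s6}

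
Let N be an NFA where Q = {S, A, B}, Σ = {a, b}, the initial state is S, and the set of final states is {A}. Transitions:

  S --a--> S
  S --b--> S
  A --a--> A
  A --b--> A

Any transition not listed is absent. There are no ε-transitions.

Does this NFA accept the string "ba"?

No

Start in {S}.
Read 'b': S→{S}; now {S}.
Read 'a': S→{S}; now {S}.
The final set {S} contains no accepting state.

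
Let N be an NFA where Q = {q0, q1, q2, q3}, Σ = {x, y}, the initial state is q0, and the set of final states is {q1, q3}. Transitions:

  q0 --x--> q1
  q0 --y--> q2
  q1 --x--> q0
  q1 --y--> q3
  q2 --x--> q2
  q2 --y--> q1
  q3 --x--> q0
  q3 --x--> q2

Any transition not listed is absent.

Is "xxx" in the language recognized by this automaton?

Yes

Start in {q0}.
Read 'x': q0→{q1}; now {q1}.
Read 'x': q1→{q0}; now {q0}.
Read 'x': q0→{q1}; now {q1}.
The final set {q1} contains the accepting state q1.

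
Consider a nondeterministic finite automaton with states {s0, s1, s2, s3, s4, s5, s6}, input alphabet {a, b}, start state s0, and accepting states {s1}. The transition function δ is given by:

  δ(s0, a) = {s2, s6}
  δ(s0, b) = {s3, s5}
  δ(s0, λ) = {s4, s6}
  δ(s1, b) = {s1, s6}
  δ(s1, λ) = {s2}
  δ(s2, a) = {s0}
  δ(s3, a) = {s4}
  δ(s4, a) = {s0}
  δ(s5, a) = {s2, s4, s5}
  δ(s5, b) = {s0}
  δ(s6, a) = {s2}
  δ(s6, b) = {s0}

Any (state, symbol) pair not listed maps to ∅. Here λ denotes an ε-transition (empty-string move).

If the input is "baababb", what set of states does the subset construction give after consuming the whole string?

Start: ε-closure({s0}) = {s0, s4, s6}.
Read 'b': s0→{s3, s5}, s4→∅, s6→{s0}; union {s0, s3, s5}; ε-closure = {s0, s3, s4, s5, s6}.
Read 'a': s0→{s2, s6}, s3→{s4}, s4→{s0}, s5→{s2, s4, s5}, s6→{s2}; now {s0, s2, s4, s5, s6}.
Read 'a': s0→{s2, s6}, s2→{s0}, s4→{s0}, s5→{s2, s4, s5}, s6→{s2}; now {s0, s2, s4, s5, s6}.
Read 'b': s0→{s3, s5}, s2→∅, s4→∅, s5→{s0}, s6→{s0}; union {s0, s3, s5}; ε-closure = {s0, s3, s4, s5, s6}.
Read 'a': s0→{s2, s6}, s3→{s4}, s4→{s0}, s5→{s2, s4, s5}, s6→{s2}; now {s0, s2, s4, s5, s6}.
Read 'b': s0→{s3, s5}, s2→∅, s4→∅, s5→{s0}, s6→{s0}; union {s0, s3, s5}; ε-closure = {s0, s3, s4, s5, s6}.
Read 'b': s0→{s3, s5}, s3→∅, s4→∅, s5→{s0}, s6→{s0}; union {s0, s3, s5}; ε-closure = {s0, s3, s4, s5, s6}.

{s0, s3, s4, s5, s6}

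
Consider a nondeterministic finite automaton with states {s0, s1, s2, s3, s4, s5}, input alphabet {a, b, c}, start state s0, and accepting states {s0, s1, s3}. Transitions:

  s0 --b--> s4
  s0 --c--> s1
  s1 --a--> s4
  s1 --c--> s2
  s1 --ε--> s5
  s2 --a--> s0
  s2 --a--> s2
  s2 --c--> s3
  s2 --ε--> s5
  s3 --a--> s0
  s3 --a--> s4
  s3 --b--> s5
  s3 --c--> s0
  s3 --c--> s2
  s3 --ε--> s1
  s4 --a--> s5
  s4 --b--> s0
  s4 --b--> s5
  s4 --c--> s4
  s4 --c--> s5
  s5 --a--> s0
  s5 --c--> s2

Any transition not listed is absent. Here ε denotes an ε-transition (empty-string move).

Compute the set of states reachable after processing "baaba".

{s5}

Start in {s0}.
Read 'b': s0→{s4}; now {s4}.
Read 'a': s4→{s5}; now {s5}.
Read 'a': s5→{s0}; now {s0}.
Read 'b': s0→{s4}; now {s4}.
Read 'a': s4→{s5}; now {s5}.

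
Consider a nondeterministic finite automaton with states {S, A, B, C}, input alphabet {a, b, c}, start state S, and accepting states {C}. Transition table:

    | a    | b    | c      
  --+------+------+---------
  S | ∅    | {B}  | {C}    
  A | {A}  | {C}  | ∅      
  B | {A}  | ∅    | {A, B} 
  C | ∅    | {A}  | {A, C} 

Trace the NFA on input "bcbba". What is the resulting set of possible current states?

Start in {S}.
Read 'b': S→{B}; now {B}.
Read 'c': B→{A, B}; now {A, B}.
Read 'b': A→{C}, B→∅; now {C}.
Read 'b': C→{A}; now {A}.
Read 'a': A→{A}; now {A}.

{A}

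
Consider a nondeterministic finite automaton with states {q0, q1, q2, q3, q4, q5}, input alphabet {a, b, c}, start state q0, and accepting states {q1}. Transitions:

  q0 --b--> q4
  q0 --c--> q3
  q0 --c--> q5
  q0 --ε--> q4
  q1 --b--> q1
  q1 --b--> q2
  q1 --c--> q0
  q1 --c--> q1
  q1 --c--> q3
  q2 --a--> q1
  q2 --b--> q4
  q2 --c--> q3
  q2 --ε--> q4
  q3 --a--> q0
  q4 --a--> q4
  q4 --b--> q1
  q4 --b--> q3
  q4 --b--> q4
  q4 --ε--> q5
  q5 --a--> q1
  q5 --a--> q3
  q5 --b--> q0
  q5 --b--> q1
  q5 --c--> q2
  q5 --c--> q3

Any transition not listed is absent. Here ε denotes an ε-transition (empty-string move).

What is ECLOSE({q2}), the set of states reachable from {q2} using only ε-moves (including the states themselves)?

Begin with {q2}.
ε-move q2 → q4; add q4.
ε-move q4 → q5; add q5.

{q2, q4, q5}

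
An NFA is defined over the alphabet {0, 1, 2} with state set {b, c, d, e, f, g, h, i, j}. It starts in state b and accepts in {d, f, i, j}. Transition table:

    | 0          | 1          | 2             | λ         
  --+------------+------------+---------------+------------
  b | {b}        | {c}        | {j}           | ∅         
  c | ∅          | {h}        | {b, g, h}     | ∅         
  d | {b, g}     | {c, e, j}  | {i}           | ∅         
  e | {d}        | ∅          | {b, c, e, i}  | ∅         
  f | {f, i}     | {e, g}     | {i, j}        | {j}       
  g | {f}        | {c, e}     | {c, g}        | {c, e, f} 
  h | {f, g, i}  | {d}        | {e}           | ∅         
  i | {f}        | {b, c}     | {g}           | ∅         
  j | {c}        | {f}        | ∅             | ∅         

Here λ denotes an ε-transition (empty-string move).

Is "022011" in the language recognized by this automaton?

No

Start in {b}.
Read '0': {b} → {b}.
Read '2': {b} → {j}.
Read '2': {j} → ∅.
The set is empty and remains empty for the remaining 3 symbols.
The final set ∅ contains no accepting state.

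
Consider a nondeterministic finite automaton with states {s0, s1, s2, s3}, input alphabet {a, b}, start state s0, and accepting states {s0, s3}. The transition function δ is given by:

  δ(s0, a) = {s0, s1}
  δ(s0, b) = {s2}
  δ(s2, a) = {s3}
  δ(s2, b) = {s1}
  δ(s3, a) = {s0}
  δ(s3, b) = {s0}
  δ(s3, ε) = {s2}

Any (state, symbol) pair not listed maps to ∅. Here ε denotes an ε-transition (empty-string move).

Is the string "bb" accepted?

No

Start in {s0}.
Read 'b': {s0} → {s2}.
Read 'b': {s2} → {s1}.
The final set {s1} contains no accepting state.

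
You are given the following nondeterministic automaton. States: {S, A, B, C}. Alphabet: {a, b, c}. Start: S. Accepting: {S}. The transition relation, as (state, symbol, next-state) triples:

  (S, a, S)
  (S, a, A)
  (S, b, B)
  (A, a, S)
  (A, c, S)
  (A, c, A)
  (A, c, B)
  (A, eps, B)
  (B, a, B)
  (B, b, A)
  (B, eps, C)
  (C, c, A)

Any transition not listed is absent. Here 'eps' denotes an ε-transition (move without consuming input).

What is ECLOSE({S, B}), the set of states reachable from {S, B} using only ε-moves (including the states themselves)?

Begin with {S, B}.
ε-move B → C; add C.

{S, B, C}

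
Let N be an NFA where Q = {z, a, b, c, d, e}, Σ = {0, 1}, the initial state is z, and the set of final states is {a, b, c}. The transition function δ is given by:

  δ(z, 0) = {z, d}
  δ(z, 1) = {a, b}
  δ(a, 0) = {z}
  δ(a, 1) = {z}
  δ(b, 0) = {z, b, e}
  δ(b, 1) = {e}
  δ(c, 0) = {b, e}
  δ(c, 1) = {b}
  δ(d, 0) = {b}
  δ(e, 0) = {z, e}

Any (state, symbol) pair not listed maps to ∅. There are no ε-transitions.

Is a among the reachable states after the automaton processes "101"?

Start in {z}.
Read '1': z→{a, b}; now {a, b}.
Read '0': a→{z}, b→{z, b, e}; now {z, b, e}.
Read '1': z→{a, b}, b→{e}, e→∅; now {a, b, e}.
State a is in {a, b, e}.

Yes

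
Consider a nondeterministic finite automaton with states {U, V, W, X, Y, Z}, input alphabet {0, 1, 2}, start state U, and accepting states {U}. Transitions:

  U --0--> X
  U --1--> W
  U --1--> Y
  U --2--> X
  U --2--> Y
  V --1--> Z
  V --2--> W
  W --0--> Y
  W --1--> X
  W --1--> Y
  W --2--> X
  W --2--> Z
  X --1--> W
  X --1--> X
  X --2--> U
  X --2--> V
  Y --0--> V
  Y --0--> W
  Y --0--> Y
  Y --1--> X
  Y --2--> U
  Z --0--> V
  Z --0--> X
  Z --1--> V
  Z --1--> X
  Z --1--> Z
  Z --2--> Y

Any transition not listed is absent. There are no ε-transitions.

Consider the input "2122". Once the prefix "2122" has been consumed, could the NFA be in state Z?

No

Start in {U}.
Read '2': {U} → {X, Y}.
Read '1': {X, Y} → {W, X}.
Read '2': {W, X} → {U, V, X, Z}.
Read '2': {U, V, X, Z} → {U, V, W, X, Y}.
State Z is not in {U, V, W, X, Y}.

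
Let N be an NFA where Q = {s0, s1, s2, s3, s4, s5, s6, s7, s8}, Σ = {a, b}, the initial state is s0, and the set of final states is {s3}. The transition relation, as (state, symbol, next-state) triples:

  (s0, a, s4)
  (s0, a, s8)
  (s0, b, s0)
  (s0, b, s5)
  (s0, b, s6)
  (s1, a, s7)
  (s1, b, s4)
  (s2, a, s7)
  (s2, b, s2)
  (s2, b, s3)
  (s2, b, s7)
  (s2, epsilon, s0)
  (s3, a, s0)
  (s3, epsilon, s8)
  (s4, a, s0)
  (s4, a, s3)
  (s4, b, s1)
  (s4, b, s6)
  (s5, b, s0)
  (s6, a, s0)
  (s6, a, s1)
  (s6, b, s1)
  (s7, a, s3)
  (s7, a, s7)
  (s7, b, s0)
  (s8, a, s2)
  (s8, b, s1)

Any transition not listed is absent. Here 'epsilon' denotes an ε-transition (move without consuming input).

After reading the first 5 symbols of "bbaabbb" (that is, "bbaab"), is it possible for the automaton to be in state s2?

Yes

Start in {s0}.
Read 'b': {s0} → {s0, s5, s6}.
Read 'b': {s0, s5, s6} → {s0, s1, s5, s6}.
Read 'a': {s0, s1, s5, s6} → {s0, s1, s4, s7, s8}.
Read 'a': {s0, s1, s4, s7, s8} → {s0, s2, s3, s4, s7, s8}.
Read 'b': {s0, s2, s3, s4, s7, s8} → {s0, s1, s2, s3, s5, s6, s7, s8}.
State s2 is in {s0, s1, s2, s3, s5, s6, s7, s8}.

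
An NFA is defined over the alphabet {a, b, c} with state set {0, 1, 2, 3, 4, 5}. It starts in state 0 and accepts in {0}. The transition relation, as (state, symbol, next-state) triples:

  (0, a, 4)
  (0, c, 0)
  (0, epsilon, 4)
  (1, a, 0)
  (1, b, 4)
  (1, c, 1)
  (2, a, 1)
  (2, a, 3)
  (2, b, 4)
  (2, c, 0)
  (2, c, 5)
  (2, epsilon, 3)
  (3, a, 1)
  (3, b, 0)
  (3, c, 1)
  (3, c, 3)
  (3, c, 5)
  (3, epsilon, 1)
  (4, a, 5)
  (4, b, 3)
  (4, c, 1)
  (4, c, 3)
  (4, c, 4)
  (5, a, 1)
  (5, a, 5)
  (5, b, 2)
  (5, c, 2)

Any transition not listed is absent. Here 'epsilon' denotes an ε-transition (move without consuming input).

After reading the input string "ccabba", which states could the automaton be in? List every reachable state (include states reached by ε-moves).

{0, 1, 4, 5}

Start: ε-closure({0}) = {0, 4}.
Read 'c': 0→{0}, 4→{1, 3, 4}; now {0, 1, 3, 4}.
Read 'c': 0→{0}, 1→{1}, 3→{1, 3, 5}, 4→{1, 3, 4}; now {0, 1, 3, 4, 5}.
Read 'a': 0→{4}, 1→{0}, 3→{1}, 4→{5}, 5→{1, 5}; now {0, 1, 4, 5}.
Read 'b': 0→∅, 1→{4}, 4→{3}, 5→{2}; union {2, 3, 4}; ε-closure = {1, 2, 3, 4}.
Read 'b': 1→{4}, 2→{4}, 3→{0}, 4→{3}; union {0, 3, 4}; ε-closure = {0, 1, 3, 4}.
Read 'a': 0→{4}, 1→{0}, 3→{1}, 4→{5}; now {0, 1, 4, 5}.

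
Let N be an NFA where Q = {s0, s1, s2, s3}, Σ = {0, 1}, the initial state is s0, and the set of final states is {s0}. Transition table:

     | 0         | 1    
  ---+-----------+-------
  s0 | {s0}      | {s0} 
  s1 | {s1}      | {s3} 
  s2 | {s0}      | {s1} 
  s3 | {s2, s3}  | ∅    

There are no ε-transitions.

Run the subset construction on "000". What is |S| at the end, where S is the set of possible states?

Start in {s0}.
Read '0': {s0} → {s0}.
Read '0': {s0} → {s0}.
Read '0': {s0} → {s0}.
That set has 1 state.

1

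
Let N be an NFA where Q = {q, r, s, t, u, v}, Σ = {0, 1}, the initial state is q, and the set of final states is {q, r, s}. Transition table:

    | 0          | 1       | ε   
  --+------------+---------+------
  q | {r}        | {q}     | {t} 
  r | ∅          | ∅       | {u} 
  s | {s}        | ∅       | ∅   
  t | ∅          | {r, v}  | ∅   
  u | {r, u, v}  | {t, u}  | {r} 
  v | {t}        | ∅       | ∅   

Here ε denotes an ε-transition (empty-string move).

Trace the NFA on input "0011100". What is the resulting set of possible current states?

Start: ε-closure({q}) = {q, t}.
Read '0': q→{r}, t→∅; union {r}; ε-closure = {r, u}.
Read '0': r→∅, u→{r, u, v}; now {r, u, v}.
Read '1': r→∅, u→{t, u}, v→∅; union {t, u}; ε-closure = {r, t, u}.
Read '1': r→∅, t→{r, v}, u→{t, u}; now {r, t, u, v}.
Read '1': r→∅, t→{r, v}, u→{t, u}, v→∅; now {r, t, u, v}.
Read '0': r→∅, t→∅, u→{r, u, v}, v→{t}; now {r, t, u, v}.
Read '0': r→∅, t→∅, u→{r, u, v}, v→{t}; now {r, t, u, v}.

{r, t, u, v}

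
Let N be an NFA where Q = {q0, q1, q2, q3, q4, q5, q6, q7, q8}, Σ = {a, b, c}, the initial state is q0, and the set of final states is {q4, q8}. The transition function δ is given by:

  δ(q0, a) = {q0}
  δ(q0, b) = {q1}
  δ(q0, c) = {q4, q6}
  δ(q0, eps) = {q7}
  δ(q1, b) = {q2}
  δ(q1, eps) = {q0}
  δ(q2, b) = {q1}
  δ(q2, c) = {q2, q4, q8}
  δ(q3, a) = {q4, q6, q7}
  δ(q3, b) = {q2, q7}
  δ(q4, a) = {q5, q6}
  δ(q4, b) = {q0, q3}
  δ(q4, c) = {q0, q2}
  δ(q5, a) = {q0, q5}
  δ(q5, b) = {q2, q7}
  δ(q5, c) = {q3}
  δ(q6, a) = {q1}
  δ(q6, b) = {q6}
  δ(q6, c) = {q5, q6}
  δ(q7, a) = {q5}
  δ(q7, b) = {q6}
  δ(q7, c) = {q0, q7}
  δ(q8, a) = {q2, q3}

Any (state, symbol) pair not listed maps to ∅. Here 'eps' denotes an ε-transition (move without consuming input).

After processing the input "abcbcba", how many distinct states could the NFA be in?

Start: ε-closure({q0}) = {q0, q7}.
Read 'a': q0→{q0}, q7→{q5}; union {q0, q5}; ε-closure = {q0, q5, q7}.
Read 'b': q0→{q1}, q5→{q2, q7}, q7→{q6}; union {q1, q2, q6, q7}; ε-closure = {q0, q1, q2, q6, q7}.
Read 'c': q0→{q4, q6}, q1→∅, q2→{q2, q4, q8}, q6→{q5, q6}, q7→{q0, q7}; now {q0, q2, q4, q5, q6, q7, q8}.
Read 'b': q0→{q1}, q2→{q1}, q4→{q0, q3}, q5→{q2, q7}, q6→{q6}, q7→{q6}, q8→∅; now {q0, q1, q2, q3, q6, q7}.
Read 'c': q0→{q4, q6}, q1→∅, q2→{q2, q4, q8}, q3→∅, q6→{q5, q6}, q7→{q0, q7}; now {q0, q2, q4, q5, q6, q7, q8}.
Read 'b': q0→{q1}, q2→{q1}, q4→{q0, q3}, q5→{q2, q7}, q6→{q6}, q7→{q6}, q8→∅; now {q0, q1, q2, q3, q6, q7}.
Read 'a': q0→{q0}, q1→∅, q2→∅, q3→{q4, q6, q7}, q6→{q1}, q7→{q5}; now {q0, q1, q4, q5, q6, q7}.
That set has 6 states.

6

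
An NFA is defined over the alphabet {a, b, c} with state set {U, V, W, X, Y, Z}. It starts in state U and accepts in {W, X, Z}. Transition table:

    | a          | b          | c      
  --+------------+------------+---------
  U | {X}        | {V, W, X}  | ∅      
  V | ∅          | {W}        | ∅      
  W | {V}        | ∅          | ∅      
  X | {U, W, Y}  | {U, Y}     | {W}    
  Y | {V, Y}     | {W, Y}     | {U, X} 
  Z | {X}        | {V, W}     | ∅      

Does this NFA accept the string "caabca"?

No

Start in {U}.
Read 'c': {U} → ∅.
The set is empty and remains empty for the remaining 5 symbols.
The final set ∅ contains no accepting state.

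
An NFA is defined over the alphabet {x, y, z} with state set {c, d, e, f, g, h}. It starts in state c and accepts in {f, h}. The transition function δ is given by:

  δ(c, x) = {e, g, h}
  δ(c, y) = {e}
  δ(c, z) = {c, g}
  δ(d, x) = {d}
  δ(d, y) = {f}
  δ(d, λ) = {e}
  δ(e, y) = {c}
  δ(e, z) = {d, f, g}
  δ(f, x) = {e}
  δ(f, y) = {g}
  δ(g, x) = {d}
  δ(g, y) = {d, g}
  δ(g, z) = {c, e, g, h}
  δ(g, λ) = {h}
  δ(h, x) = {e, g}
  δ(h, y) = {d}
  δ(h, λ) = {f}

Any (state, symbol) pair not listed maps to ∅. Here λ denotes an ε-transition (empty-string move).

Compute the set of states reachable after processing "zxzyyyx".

Start in {c}.
Read 'z': {c} → {c, f, g, h}.
Read 'x': {c, f, g, h} → {d, e, f, g, h}.
Read 'z': {d, e, f, g, h} → {c, d, e, f, g, h}.
Read 'y': {c, d, e, f, g, h} → {c, d, e, f, g, h}.
Read 'y': {c, d, e, f, g, h} → {c, d, e, f, g, h}.
Read 'y': {c, d, e, f, g, h} → {c, d, e, f, g, h}.
Read 'x': {c, d, e, f, g, h} → {d, e, f, g, h}.

{d, e, f, g, h}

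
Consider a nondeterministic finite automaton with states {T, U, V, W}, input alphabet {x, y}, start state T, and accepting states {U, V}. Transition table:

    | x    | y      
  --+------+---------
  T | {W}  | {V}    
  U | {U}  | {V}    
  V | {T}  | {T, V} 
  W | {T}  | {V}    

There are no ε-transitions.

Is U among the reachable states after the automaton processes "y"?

No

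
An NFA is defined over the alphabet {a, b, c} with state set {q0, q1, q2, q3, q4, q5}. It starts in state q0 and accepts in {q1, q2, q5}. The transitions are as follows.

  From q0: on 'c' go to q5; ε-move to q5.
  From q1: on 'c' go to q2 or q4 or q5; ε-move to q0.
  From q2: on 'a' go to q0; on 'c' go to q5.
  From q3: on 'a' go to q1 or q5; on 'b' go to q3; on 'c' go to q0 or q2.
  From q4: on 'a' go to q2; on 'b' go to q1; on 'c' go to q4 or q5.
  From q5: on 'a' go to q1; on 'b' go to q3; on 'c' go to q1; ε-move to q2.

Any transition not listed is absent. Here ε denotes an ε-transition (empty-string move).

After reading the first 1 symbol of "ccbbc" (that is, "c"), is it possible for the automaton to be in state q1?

Yes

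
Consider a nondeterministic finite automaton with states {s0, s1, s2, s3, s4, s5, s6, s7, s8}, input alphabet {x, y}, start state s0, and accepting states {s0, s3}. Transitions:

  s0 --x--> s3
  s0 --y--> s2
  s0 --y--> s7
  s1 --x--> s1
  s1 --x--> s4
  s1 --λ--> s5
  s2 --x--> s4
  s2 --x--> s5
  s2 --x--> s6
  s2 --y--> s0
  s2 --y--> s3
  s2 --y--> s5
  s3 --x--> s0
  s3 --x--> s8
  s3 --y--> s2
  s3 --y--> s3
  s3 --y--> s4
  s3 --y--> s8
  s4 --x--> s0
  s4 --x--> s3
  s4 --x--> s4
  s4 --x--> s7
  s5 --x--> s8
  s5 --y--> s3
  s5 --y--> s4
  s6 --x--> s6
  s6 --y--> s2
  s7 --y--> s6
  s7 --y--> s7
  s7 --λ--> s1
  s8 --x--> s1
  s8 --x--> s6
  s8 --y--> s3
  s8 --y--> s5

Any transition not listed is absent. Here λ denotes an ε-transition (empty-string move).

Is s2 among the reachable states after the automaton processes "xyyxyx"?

Start in {s0}.
Read 'x': s0→{s3}; now {s3}.
Read 'y': s3→{s2, s3, s4, s8}; now {s2, s3, s4, s8}.
Read 'y': s2→{s0, s3, s5}, s3→{s2, s3, s4, s8}, s4→∅, s8→{s3, s5}; now {s0, s2, s3, s4, s5, s8}.
Read 'x': s0→{s3}, s2→{s4, s5, s6}, s3→{s0, s8}, s4→{s0, s3, s4, s7}, s5→{s8}, s8→{s1, s6}; now {s0, s1, s3, s4, s5, s6, s7, s8}.
Read 'y': s0→{s2, s7}, s1→∅, s3→{s2, s3, s4, s8}, s4→∅, s5→{s3, s4}, s6→{s2}, s7→{s6, s7}, s8→{s3, s5}; union {s2, s3, s4, s5, s6, s7, s8}; ε-closure = {s1, s2, s3, s4, s5, s6, s7, s8}.
Read 'x': s1→{s1, s4}, s2→{s4, s5, s6}, s3→{s0, s8}, s4→{s0, s3, s4, s7}, s5→{s8}, s6→{s6}, s7→∅, s8→{s1, s6}; now {s0, s1, s3, s4, s5, s6, s7, s8}.
State s2 is not in {s0, s1, s3, s4, s5, s6, s7, s8}.

No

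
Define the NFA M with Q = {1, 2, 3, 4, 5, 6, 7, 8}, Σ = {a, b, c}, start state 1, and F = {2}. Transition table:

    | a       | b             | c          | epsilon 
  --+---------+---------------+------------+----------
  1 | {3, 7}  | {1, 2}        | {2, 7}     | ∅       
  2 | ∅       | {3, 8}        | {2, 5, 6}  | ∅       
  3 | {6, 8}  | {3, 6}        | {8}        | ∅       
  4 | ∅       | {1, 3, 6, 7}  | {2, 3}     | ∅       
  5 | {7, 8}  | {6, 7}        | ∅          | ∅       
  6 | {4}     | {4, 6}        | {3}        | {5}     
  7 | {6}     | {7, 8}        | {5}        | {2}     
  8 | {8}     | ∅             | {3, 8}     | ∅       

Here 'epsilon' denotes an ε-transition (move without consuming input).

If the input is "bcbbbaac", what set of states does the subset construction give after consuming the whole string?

{2, 3, 5, 6, 8}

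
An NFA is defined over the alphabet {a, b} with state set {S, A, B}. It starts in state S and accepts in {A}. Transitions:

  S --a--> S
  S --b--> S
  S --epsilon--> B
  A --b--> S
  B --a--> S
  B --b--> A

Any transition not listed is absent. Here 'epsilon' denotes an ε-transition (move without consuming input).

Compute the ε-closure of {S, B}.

{S, B}

Begin with {S, B}.
No ε-moves leave this set, so the closure equals the set itself.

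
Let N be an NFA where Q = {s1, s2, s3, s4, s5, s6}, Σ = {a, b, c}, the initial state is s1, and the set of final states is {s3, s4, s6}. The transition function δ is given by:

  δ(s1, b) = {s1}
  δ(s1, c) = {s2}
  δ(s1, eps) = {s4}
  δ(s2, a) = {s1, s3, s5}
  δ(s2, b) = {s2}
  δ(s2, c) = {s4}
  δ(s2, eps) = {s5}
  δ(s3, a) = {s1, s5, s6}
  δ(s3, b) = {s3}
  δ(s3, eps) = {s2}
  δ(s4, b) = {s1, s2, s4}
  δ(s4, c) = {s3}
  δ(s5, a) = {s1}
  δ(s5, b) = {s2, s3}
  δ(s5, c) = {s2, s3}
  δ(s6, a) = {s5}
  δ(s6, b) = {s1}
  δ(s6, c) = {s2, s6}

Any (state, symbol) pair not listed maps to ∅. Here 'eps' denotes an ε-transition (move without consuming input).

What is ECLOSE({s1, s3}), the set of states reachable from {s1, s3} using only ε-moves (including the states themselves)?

{s1, s2, s3, s4, s5}

Begin with {s1, s3}.
ε-move s3 → s2; add s2.
ε-move s2 → s5; add s5.
ε-move s1 → s4; add s4.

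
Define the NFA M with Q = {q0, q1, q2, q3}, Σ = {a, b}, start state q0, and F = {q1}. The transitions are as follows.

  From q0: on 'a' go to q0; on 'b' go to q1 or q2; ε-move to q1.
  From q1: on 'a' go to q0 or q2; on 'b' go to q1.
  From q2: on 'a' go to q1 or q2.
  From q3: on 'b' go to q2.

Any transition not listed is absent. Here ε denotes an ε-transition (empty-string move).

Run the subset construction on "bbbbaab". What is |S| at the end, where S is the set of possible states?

Start: ε-closure({q0}) = {q0, q1}.
Read 'b': q0→{q1, q2}, q1→{q1}; now {q1, q2}.
Read 'b': q1→{q1}, q2→∅; now {q1}.
Read 'b': q1→{q1}; now {q1}.
Read 'b': q1→{q1}; now {q1}.
Read 'a': q1→{q0, q2}; union {q0, q2}; ε-closure = {q0, q1, q2}.
Read 'a': q0→{q0}, q1→{q0, q2}, q2→{q1, q2}; now {q0, q1, q2}.
Read 'b': q0→{q1, q2}, q1→{q1}, q2→∅; now {q1, q2}.
That set has 2 states.

2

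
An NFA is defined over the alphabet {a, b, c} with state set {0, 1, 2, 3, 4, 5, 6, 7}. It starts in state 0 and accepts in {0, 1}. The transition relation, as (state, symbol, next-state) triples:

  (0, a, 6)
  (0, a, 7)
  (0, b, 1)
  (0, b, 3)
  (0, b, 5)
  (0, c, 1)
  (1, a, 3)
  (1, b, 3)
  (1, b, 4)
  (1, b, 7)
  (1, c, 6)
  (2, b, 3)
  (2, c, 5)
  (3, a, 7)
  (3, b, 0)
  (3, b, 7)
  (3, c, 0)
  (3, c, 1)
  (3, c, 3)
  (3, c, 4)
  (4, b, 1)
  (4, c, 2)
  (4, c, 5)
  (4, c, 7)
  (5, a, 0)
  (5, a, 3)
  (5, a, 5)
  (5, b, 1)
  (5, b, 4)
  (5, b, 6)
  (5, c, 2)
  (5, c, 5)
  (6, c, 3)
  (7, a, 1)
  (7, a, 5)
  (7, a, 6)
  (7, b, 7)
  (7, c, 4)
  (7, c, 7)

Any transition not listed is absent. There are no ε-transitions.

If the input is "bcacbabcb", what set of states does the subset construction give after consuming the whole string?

{0, 1, 3, 4, 5, 6, 7}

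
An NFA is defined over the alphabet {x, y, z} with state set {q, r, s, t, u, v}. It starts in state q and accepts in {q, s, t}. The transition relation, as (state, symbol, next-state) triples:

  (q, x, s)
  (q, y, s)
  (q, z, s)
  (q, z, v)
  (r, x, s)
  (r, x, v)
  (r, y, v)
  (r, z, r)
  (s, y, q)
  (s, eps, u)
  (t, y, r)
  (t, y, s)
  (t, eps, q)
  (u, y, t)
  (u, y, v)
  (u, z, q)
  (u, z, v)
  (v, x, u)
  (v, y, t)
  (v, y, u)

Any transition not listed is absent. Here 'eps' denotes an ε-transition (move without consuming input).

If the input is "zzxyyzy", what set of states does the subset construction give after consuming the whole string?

{q, s, t, u, v}

Start in {q}.
Read 'z': {q} → {s, u, v}.
Read 'z': {s, u, v} → {q, v}.
Read 'x': {q, v} → {s, u}.
Read 'y': {s, u} → {q, t, v}.
Read 'y': {q, t, v} → {q, r, s, t, u}.
Read 'z': {q, r, s, t, u} → {q, r, s, u, v}.
Read 'y': {q, r, s, u, v} → {q, s, t, u, v}.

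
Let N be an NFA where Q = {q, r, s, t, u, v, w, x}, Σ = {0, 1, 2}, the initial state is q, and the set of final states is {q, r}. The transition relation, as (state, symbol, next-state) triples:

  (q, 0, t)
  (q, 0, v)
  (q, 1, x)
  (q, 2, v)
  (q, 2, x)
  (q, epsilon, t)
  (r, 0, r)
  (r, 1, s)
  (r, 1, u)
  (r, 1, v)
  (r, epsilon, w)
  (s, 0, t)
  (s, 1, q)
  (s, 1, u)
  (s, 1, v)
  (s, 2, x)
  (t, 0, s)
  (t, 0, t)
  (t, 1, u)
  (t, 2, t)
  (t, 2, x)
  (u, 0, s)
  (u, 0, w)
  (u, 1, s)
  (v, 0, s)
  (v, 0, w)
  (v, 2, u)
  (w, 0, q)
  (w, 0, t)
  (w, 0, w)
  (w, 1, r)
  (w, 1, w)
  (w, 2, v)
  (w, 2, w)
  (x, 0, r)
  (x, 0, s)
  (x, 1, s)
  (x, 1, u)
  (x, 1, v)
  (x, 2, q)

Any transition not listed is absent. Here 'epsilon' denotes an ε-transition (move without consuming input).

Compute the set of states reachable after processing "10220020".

Start: ε-closure({q}) = {q, t}.
Read '1': {q, t} → {u, x}.
Read '0': {u, x} → {r, s, w}.
Read '2': {r, s, w} → {v, w, x}.
Read '2': {v, w, x} → {q, t, u, v, w}.
Read '0': {q, t, u, v, w} → {q, s, t, v, w}.
Read '0': {q, s, t, v, w} → {q, s, t, v, w}.
Read '2': {q, s, t, v, w} → {t, u, v, w, x}.
Read '0': {t, u, v, w, x} → {q, r, s, t, w}.

{q, r, s, t, w}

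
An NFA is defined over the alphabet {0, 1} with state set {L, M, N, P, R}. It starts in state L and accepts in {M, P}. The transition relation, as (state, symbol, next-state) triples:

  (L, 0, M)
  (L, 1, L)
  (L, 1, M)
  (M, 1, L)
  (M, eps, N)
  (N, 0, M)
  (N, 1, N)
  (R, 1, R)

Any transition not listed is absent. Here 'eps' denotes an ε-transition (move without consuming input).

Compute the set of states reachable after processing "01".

{L, N}

Start in {L}.
Read '0': L→{M}; union {M}; ε-closure = {M, N}.
Read '1': M→{L}, N→{N}; now {L, N}.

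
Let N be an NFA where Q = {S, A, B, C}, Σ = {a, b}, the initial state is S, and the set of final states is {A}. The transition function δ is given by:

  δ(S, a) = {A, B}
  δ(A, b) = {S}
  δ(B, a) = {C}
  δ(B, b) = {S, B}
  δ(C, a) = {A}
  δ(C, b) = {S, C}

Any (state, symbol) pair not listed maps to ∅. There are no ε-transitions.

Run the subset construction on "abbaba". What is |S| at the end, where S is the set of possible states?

Start in {S}.
Read 'a': {S} → {A, B}.
Read 'b': {A, B} → {S, B}.
Read 'b': {S, B} → {S, B}.
Read 'a': {S, B} → {A, B, C}.
Read 'b': {A, B, C} → {S, B, C}.
Read 'a': {S, B, C} → {A, B, C}.
That set has 3 states.

3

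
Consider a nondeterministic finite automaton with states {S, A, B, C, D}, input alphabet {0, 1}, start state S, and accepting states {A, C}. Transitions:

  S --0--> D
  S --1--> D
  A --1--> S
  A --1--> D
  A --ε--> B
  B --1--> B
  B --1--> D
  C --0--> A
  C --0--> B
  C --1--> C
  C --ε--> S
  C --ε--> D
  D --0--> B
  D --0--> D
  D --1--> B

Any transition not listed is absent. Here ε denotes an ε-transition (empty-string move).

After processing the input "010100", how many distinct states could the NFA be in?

0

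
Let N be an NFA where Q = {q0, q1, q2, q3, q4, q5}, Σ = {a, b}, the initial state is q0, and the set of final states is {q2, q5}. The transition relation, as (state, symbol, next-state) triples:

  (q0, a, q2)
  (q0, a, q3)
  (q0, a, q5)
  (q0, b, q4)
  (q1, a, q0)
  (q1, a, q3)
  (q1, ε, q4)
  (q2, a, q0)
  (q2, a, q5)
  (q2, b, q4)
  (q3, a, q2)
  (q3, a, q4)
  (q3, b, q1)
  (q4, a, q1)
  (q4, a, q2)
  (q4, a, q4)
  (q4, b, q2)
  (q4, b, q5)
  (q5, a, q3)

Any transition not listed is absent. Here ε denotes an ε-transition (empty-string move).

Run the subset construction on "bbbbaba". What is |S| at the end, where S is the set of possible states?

5

Start in {q0}.
Read 'b': {q0} → {q4}.
Read 'b': {q4} → {q2, q5}.
Read 'b': {q2, q5} → {q4}.
Read 'b': {q4} → {q2, q5}.
Read 'a': {q2, q5} → {q0, q3, q5}.
Read 'b': {q0, q3, q5} → {q1, q4}.
Read 'a': {q1, q4} → {q0, q1, q2, q3, q4}.
That set has 5 states.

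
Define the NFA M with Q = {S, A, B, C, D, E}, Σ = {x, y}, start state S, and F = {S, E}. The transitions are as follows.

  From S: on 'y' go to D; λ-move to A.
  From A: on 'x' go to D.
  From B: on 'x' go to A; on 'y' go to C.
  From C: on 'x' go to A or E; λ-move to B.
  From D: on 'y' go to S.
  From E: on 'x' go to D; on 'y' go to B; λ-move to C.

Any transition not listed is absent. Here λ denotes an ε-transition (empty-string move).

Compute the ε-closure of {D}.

Begin with {D}.
No ε-moves leave this set, so the closure equals the set itself.

{D}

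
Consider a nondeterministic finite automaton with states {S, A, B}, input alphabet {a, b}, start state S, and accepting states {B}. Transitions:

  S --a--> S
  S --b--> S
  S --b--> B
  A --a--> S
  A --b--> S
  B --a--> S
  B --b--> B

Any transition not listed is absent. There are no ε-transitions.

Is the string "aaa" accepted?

Start in {S}.
Read 'a': {S} → {S}.
Read 'a': {S} → {S}.
Read 'a': {S} → {S}.
The final set {S} contains no accepting state.

No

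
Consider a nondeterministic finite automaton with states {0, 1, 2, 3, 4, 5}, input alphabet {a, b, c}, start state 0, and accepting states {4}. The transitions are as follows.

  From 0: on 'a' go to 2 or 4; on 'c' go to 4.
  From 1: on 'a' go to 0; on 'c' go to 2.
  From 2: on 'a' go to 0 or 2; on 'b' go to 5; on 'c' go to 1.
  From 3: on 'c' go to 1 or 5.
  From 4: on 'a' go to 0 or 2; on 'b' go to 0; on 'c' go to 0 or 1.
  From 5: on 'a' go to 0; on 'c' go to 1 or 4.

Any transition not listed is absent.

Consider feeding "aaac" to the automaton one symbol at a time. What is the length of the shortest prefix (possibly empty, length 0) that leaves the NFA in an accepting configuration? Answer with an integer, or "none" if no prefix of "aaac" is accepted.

1

Start in {0}.
Read 'a': 0→{2, 4}; now {2, 4}.
None of the earlier sets intersect F, but {2, 4} does.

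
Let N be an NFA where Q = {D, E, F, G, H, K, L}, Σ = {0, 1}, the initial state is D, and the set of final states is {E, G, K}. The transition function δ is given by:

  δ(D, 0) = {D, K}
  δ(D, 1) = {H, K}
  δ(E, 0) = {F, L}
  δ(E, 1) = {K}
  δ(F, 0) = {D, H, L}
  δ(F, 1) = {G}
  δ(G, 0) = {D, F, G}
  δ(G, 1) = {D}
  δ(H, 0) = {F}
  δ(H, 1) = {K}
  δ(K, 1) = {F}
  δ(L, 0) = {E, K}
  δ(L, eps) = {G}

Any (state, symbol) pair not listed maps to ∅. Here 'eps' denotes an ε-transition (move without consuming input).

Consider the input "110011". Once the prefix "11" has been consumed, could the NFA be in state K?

Yes

Start in {D}.
Read '1': D→{H, K}; now {H, K}.
Read '1': H→{K}, K→{F}; now {F, K}.
State K is in {F, K}.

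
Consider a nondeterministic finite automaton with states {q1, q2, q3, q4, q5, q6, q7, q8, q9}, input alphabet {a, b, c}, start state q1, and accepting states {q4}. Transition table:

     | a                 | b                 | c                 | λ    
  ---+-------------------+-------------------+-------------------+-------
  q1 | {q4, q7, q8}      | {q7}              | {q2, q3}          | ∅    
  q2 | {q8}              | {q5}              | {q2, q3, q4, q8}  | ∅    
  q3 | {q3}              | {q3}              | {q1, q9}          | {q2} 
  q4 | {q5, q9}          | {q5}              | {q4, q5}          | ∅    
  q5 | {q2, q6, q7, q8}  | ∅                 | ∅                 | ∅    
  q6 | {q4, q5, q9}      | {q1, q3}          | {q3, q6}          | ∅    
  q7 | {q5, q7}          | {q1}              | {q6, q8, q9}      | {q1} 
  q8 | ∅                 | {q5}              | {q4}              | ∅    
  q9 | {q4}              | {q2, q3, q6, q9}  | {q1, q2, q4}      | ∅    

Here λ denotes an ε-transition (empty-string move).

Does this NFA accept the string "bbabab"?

Start in {q1}.
Read 'b': {q1} → {q1, q7}.
Read 'b': {q1, q7} → {q1, q7}.
Read 'a': {q1, q7} → {q1, q4, q5, q7, q8}.
Read 'b': {q1, q4, q5, q7, q8} → {q1, q5, q7}.
Read 'a': {q1, q5, q7} → {q1, q2, q4, q5, q6, q7, q8}.
Read 'b': {q1, q2, q4, q5, q6, q7, q8} → {q1, q2, q3, q5, q7}.
The final set {q1, q2, q3, q5, q7} contains no accepting state.

No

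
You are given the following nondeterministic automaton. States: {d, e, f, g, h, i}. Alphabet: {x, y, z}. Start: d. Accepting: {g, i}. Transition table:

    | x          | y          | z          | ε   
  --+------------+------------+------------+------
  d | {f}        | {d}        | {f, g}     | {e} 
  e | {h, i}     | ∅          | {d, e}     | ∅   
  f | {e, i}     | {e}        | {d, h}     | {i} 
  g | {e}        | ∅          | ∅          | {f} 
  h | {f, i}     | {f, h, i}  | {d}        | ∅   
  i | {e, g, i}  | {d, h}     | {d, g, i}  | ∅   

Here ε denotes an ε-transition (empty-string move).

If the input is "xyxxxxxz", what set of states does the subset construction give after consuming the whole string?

Start: ε-closure({d}) = {d, e}.
Read 'x': d→{f}, e→{h, i}; now {f, h, i}.
Read 'y': f→{e}, h→{f, h, i}, i→{d, h}; now {d, e, f, h, i}.
Read 'x': d→{f}, e→{h, i}, f→{e, i}, h→{f, i}, i→{e, g, i}; now {e, f, g, h, i}.
Read 'x': e→{h, i}, f→{e, i}, g→{e}, h→{f, i}, i→{e, g, i}; now {e, f, g, h, i}.
Read 'x': e→{h, i}, f→{e, i}, g→{e}, h→{f, i}, i→{e, g, i}; now {e, f, g, h, i}.
Read 'x': e→{h, i}, f→{e, i}, g→{e}, h→{f, i}, i→{e, g, i}; now {e, f, g, h, i}.
Read 'x': e→{h, i}, f→{e, i}, g→{e}, h→{f, i}, i→{e, g, i}; now {e, f, g, h, i}.
Read 'z': e→{d, e}, f→{d, h}, g→∅, h→{d}, i→{d, g, i}; union {d, e, g, h, i}; ε-closure = {d, e, f, g, h, i}.

{d, e, f, g, h, i}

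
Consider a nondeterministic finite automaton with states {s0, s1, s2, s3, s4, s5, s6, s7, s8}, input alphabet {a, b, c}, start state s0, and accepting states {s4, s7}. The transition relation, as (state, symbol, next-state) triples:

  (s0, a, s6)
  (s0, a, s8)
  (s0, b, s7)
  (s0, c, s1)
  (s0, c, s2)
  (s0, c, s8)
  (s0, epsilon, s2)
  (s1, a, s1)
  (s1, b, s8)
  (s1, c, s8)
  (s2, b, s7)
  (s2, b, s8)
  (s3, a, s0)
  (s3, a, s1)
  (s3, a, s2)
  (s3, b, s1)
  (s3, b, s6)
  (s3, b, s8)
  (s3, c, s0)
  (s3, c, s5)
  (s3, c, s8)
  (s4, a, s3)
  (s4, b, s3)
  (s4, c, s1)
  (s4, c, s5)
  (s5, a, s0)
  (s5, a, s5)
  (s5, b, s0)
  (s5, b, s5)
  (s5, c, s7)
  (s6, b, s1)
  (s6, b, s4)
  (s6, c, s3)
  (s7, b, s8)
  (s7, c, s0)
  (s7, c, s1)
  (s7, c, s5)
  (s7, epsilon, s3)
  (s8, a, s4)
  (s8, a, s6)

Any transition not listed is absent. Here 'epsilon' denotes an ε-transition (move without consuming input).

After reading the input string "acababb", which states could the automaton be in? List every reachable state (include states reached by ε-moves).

{s1, s3, s6, s8}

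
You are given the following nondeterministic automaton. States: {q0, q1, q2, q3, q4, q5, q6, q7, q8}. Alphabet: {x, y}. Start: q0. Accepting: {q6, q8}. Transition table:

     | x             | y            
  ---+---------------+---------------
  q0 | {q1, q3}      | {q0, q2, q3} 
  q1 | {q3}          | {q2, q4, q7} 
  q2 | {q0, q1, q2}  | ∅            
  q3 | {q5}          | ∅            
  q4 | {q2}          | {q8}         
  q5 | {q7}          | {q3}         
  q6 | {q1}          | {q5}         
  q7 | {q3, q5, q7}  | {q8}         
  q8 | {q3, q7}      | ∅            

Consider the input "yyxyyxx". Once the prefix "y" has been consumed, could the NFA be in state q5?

Start in {q0}.
Read 'y': {q0} → {q0, q2, q3}.
State q5 is not in {q0, q2, q3}.

No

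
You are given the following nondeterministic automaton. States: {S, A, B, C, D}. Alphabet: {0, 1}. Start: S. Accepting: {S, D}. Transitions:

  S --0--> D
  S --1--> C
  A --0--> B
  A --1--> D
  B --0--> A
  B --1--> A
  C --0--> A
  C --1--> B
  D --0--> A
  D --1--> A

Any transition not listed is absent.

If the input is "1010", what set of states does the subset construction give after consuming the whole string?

Start in {S}.
Read '1': {S} → {C}.
Read '0': {C} → {A}.
Read '1': {A} → {D}.
Read '0': {D} → {A}.

{A}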